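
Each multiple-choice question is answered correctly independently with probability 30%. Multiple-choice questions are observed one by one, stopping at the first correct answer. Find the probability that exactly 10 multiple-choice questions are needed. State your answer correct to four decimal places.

Geometric (trials to first success), p = 0.30.
P(Y = 10) = (1−p)^9 · p = 0.040354 · 0.30 = 0.012106

0.0121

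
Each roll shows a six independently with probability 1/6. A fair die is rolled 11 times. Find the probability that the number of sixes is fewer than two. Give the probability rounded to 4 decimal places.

0.4307

X ~ Binomial(11, 0.166667); P(X ≤ 1) = Σ C(11,k) p^k (1−p)^(11−k) over k:
  k=0: C(11,0)·0.166667^0·0.833333^11 = 0.134588
  k=1: C(11,1)·0.166667^1·0.833333^10 = 0.296094
Total = 0.430682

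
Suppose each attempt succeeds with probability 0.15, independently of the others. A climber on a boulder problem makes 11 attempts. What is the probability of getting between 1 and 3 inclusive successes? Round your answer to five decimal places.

0.76321

X ~ Binomial(11, 0.15); P(1 ≤ X ≤ 3) = Σ C(11,k) p^k (1−p)^(11−k) over k:
  k=1: C(11,1)·0.15^1·0.85^10 = 0.3248428
  k=2: C(11,2)·0.15^2·0.85^9 = 0.2866260
  k=3: C(11,3)·0.15^3·0.85^8 = 0.1517432
Total = 0.7632119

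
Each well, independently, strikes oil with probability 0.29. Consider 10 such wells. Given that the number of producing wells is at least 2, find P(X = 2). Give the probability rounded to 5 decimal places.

X ~ Binomial(10, 0.29). Want P(X=2 | X≥2) = P(X=2) / P(X≥2).
P(X=2) = C(10,2)·0.29^2·0.71^8 = 0.2443854
P(X≥2) = 1 − 0.0325524 − 0.1329607 = 0.8344869
Ratio = 0.2443854 / 0.8344869 = 0.2928571

0.29286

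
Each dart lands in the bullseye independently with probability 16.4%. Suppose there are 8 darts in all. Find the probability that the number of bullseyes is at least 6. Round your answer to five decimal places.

0.00040

X ~ Binomial(8, 0.164); P(X ≥ 6) = Σ C(8,k) p^k (1−p)^(8−k) over k:
  k=6: C(8,6)·0.164^6·0.836^2 = 0.0003807
  k=7: C(8,7)·0.164^7·0.836^1 = 0.0000213
  k=8: C(8,8)·0.164^8·0.836^0 = 0.0000005
Total = 0.0004026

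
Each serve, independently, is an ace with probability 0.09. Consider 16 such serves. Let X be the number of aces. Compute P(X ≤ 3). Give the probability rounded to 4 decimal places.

0.9504

X ~ Binomial(16, 0.09); P(X ≤ 3) = Σ C(16,k) p^k (1−p)^(16−k) over k:
  k=0: C(16,0)·0.09^0·0.91^16 = 0.221137
  k=1: C(16,1)·0.09^1·0.91^15 = 0.349932
  k=2: C(16,2)·0.09^2·0.91^14 = 0.259565
  k=3: C(16,3)·0.09^3·0.91^13 = 0.119799
Total = 0.950433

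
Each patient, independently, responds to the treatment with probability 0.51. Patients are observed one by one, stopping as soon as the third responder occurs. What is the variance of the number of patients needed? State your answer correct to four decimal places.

5.6517

Y = total patients until the third success; negative binomial with r=3, p=0.51.
Var(Y) = r(1−p)/p² = 3·0.49 / 0.51² = 5.651672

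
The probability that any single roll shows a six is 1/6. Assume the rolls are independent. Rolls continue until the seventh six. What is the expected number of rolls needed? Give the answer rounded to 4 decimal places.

42.0000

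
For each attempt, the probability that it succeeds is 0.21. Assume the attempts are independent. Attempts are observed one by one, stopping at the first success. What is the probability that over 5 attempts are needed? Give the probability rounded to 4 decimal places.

Y = number of attempts to the first success; geometric, p = 0.21.
P(Y > 5) = P(first 5 all fail) = (1−p)^5 = 0.307706

0.3077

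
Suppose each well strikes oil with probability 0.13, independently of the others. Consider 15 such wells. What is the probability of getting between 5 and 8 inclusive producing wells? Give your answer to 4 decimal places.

0.0361

X ~ Binomial(15, 0.13); P(5 ≤ X ≤ 8) = Σ C(15,k) p^k (1−p)^(15−k) over k:
  k=5: C(15,5)·0.13^5·0.87^10 = 0.027699
  k=6: C(15,6)·0.13^6·0.87^9 = 0.006898
  k=7: C(15,7)·0.13^7·0.87^8 = 0.001325
  k=8: C(15,8)·0.13^8·0.87^7 = 0.000198
Total = 0.036121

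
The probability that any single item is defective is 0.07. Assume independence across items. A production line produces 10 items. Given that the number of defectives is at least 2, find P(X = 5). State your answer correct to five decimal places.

0.00194

X ~ Binomial(10, 0.07). Want P(X=5 | X≥2) = P(X=5) / P(X≥2).
P(X=5) = C(10,5)·0.07^5·0.93^5 = 0.0002946
P(X≥2) = 1 − 0.4839823 − 0.3642878 = 0.1517299
Ratio = 0.0002946 / 0.1517299 = 0.0019419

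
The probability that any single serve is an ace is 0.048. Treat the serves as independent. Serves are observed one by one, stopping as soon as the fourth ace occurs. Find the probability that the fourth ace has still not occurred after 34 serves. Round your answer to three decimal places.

0.922

Needing more than 34 serves ⇔ fewer than 4 successes in the first 34. With X ~ Binomial(34, 0.048), P(Y > 34) = P(X ≤ 3).
  k=0: C(34,0)·0.048^0·0.952^34 = 0.18778
  k=1: C(34,1)·0.048^1·0.952^33 = 0.32191
  k=2: C(34,2)·0.048^2·0.952^32 = 0.26781
  k=3: C(34,3)·0.048^3·0.952^31 = 0.14403
P(X ≤ 3) = 0.92154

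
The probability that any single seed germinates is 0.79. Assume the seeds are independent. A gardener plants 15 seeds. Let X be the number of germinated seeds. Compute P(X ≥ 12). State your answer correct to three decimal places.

0.610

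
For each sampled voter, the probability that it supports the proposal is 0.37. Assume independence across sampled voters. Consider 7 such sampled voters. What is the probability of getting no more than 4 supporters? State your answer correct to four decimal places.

0.9299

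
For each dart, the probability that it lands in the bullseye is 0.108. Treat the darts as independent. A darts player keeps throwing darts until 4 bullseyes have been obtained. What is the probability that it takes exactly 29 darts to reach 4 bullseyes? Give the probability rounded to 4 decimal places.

0.0256

Y = trial on which the fourth success occurs; negative binomial, r=4, p=0.108.
P(Y=29) = C(28,3) · p^4 · (1−p)^25
= 3276 · 0.00013605 · 0.057428 = 0.025595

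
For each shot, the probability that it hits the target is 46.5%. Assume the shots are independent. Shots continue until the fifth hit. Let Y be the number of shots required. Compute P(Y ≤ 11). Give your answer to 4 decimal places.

Finishing within 11 shots ⇔ at least 5 successes in the first 11. With X ~ Binomial(11, 0.465), P(Y ≤ 11) = 1 − P(X ≤ 4).
  k=0: C(11,0)·0.465^0·0.535^11 = 0.001028
  k=1: C(11,1)·0.465^1·0.535^10 = 0.009826
  k=2: C(11,2)·0.465^2·0.535^9 = 0.042702
  k=3: C(11,3)·0.465^3·0.535^8 = 0.111346
  k=4: C(11,4)·0.465^4·0.535^7 = 0.193554
1 − 0.358456 = 0.641544

0.6415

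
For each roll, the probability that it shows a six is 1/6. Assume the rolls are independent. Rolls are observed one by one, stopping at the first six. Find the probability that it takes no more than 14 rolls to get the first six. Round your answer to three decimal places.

0.922

Y = number of rolls to the first success; geometric, p = 0.166667.
P(Y ≤ 14) = 1 − (1−p)^14 = 1 − 0.07789 = 0.92211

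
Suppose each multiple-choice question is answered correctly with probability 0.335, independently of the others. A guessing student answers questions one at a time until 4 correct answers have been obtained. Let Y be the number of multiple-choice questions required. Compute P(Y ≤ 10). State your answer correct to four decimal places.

Finishing within 10 multiple-choice questions ⇔ at least 4 successes in the first 10. With X ~ Binomial(10, 0.335), P(Y ≤ 10) = 1 − P(X ≤ 3).
  k=0: C(10,0)·0.335^0·0.665^10 = 0.016913
  k=1: C(10,1)·0.335^1·0.665^9 = 0.085200
  k=2: C(10,2)·0.335^2·0.665^8 = 0.193141
  k=3: C(10,3)·0.335^3·0.665^7 = 0.259458
1 − 0.554712 = 0.445288

0.4453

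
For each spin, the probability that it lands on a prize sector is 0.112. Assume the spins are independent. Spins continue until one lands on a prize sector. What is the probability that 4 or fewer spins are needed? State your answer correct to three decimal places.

Y = number of spins to the first success; geometric, p = 0.112.
P(Y ≤ 4) = 1 − (1−p)^4 = 1 − 0.62180 = 0.37820

0.378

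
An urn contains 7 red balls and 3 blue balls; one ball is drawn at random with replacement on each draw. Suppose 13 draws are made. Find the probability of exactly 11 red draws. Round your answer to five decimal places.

0.13881

X ~ Binomial(n=13, p=0.70).
P(X=11) = C(13,11) · p^11 · (1−p)^2
= 78 · 0.019773 · 0.09 = 0.1388083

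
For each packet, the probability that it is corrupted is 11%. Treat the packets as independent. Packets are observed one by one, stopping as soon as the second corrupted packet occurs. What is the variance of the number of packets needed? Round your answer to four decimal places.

Y = total packets until the second success; negative binomial with r=2, p=0.11.
Var(Y) = r(1−p)/p² = 2·0.89 / 0.11² = 147.107438

147.1074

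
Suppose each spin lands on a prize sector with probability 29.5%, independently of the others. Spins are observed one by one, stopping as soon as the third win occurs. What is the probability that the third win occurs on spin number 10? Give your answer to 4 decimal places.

0.0800

Y = trial on which the third success occurs; negative binomial, r=3, p=0.295.
P(Y=10) = C(9,2) · p^3 · (1−p)^7
= 36 · 0.025672 · 0.086561 = 0.080000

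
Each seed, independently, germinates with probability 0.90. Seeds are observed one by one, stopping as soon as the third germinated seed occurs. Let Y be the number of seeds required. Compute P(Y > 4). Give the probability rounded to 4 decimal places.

0.0523

Needing more than 4 seeds ⇔ fewer than 3 successes in the first 4. With X ~ Binomial(4, 0.90), P(Y > 4) = P(X ≤ 2).
  k=0: C(4,0)·0.90^0·0.10^4 = 0.000100
  k=1: C(4,1)·0.90^1·0.10^3 = 0.003600
  k=2: C(4,2)·0.90^2·0.10^2 = 0.048600
P(X ≤ 2) = 0.052300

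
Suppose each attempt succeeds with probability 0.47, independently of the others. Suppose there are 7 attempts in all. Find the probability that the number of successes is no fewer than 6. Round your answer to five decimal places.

X ~ Binomial(7, 0.47); P(X ≥ 6) = Σ C(7,k) p^k (1−p)^(7−k) over k:
  k=6: C(7,6)·0.47^6·0.53^1 = 0.0399909
  k=7: C(7,7)·0.47^7·0.53^0 = 0.0050662
Total = 0.0450571

0.04506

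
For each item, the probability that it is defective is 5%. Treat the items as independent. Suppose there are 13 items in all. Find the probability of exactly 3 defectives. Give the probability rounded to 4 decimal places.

0.0214

X ~ Binomial(n=13, p=0.05).
P(X=3) = C(13,3) · p^3 · (1−p)^10
= 286 · 0.000125 · 0.59874 = 0.021405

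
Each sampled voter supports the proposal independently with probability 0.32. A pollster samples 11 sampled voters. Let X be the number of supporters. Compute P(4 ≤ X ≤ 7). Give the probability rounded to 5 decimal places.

0.48227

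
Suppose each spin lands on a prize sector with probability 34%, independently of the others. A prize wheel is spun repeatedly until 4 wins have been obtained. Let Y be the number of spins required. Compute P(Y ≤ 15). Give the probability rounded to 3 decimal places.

0.806

Finishing within 15 spins ⇔ at least 4 successes in the first 15. With X ~ Binomial(15, 0.34), P(Y ≤ 15) = 1 − P(X ≤ 3).
  k=0: C(15,0)·0.34^0·0.66^15 = 0.00196
  k=1: C(15,1)·0.34^1·0.66^14 = 0.01518
  k=2: C(15,2)·0.34^2·0.66^13 = 0.05473
  k=3: C(15,3)·0.34^3·0.66^12 = 0.12217
1 − 0.19404 = 0.80596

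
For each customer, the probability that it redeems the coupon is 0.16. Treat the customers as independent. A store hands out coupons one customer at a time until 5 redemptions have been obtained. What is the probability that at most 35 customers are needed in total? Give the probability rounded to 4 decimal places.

0.6791

Finishing within 35 customers ⇔ at least 5 successes in the first 35. With X ~ Binomial(35, 0.16), P(Y ≤ 35) = 1 − P(X ≤ 4).
  k=0: C(35,0)·0.16^0·0.84^35 = 0.002238
  k=1: C(35,1)·0.16^1·0.84^34 = 0.014917
  k=2: C(35,2)·0.16^2·0.84^33 = 0.048303
  k=3: C(35,3)·0.16^3·0.84^32 = 0.101206
  k=4: C(35,4)·0.16^4·0.84^31 = 0.154219
1 − 0.320883 = 0.679117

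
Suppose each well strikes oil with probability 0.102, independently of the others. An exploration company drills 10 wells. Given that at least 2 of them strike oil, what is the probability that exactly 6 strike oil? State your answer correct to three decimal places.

0.001

X ~ Binomial(10, 0.102). Want P(X=6 | X≥2) = P(X=6) / P(X≥2).
P(X=6) = C(10,6)·0.102^6·0.898^4 = 0.00015
P(X≥2) = 1 − 0.34101 − 0.38734 = 0.27166
Ratio = 0.00015 / 0.27166 = 0.00057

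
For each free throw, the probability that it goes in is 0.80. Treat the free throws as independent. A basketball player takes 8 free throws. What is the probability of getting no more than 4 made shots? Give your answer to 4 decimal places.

X ~ Binomial(8, 0.80); P(X ≤ 4) = Σ C(8,k) p^k (1−p)^(8−k) over k:
  k=0: C(8,0)·0.80^0·0.20^8 = 0.000003
  k=1: C(8,1)·0.80^1·0.20^7 = 0.000082
  k=2: C(8,2)·0.80^2·0.20^6 = 0.001147
  k=3: C(8,3)·0.80^3·0.20^5 = 0.009175
  k=4: C(8,4)·0.80^4·0.20^4 = 0.045875
Total = 0.056282

0.0563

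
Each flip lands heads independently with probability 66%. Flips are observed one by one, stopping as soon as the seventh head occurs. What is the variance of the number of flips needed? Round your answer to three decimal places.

5.464

Y = total flips until the seventh success; negative binomial with r=7, p=0.66.
Var(Y) = r(1−p)/p² = 7·0.34 / 0.66² = 5.46373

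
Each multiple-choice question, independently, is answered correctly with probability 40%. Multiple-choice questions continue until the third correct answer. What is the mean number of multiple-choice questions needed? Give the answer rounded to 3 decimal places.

7.500

Y = total multiple-choice questions until the third success; negative binomial with r=3, p=0.40.
E[Y] = r / p = 3 / 0.40 = 7.50000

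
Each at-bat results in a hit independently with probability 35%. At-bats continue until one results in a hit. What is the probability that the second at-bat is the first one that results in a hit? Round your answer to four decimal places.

0.2275

Geometric (trials to first success), p = 0.35.
P(Y = 2) = (1−p)^1 · p = 0.65 · 0.35 = 0.227500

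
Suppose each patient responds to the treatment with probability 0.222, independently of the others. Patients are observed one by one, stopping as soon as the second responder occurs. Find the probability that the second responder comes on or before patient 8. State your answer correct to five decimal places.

0.55937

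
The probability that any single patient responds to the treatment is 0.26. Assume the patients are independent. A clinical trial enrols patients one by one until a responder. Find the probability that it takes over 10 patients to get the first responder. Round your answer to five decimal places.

0.04924

Y = number of patients to the first success; geometric, p = 0.26.
P(Y > 10) = P(first 10 all fail) = (1−p)^10 = 0.0492399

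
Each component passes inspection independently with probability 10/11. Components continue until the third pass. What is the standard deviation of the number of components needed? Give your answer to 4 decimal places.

0.5745

Y = total components until the third success; negative binomial with r=3, p=0.909091.
SD(Y) = √[r(1−p)/p²] = √(0.330000) = 0.574456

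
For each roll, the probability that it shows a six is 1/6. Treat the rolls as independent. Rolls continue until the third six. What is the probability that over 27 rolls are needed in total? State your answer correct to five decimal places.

Needing more than 27 rolls ⇔ fewer than 3 successes in the first 27. With X ~ Binomial(27, 0.166667), P(Y > 27) = P(X ≤ 2).
  k=0: C(27,0)·0.166667^0·0.833333^27 = 0.0072796
  k=1: C(27,1)·0.166667^1·0.833333^26 = 0.0393097
  k=2: C(27,2)·0.166667^2·0.833333^25 = 0.1022053
P(X ≤ 2) = 0.1487946

0.14879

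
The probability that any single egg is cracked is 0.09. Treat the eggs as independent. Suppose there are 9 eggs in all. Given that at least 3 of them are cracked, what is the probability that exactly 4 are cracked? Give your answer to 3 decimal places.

0.127

X ~ Binomial(9, 0.09). Want P(X=4 | X≥3) = P(X=4) / P(X≥3).
P(X=4) = C(9,4)·0.09^4·0.91^5 = 0.00516
P(X≥3) = 1 − 0.42793 − 0.38090 − 0.15069 = 0.04048
Ratio = 0.00516 / 0.04048 = 0.12745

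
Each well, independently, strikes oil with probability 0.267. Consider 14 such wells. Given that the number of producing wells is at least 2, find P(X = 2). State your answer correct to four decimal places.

0.1694

X ~ Binomial(14, 0.267). Want P(X=2 | X≥2) = P(X=2) / P(X≥2).
P(X=2) = C(14,2)·0.267^2·0.733^12 = 0.156067
P(X≥2) = 1 − 0.012926 − 0.065916 = 0.921158
Ratio = 0.156067 / 0.921158 = 0.169425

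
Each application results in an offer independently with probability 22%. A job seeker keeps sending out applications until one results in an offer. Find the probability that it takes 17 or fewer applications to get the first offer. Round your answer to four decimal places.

0.9854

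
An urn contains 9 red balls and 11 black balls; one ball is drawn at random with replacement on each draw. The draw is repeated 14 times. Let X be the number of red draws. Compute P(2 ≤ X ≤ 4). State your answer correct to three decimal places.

X ~ Binomial(14, 0.45); P(2 ≤ X ≤ 4) = Σ C(14,k) p^k (1−p)^(14−k) over k:
  k=2: C(14,2)·0.45^2·0.55^12 = 0.01412
  k=3: C(14,3)·0.45^3·0.55^11 = 0.04621
  k=4: C(14,4)·0.45^4·0.55^10 = 0.10397
Total = 0.16430

0.164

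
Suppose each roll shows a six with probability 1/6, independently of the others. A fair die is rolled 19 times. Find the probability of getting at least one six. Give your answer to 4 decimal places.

0.9687

P(at least one) = 1 − P(none) = 1 − (1 − 0.166667)^19
= 1 − 0.031301 = 0.968699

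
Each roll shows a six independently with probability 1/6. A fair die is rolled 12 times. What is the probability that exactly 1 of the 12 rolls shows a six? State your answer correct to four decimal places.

X ~ Binomial(n=12, p=0.166667).
P(X=1) = C(12,1) · p^1 · (1−p)^11
= 12 · 0.16667 · 0.13459 = 0.269176

0.2692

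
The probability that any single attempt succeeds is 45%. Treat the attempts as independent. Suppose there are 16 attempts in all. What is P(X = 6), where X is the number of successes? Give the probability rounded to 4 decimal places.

X ~ Binomial(n=16, p=0.45).
P(X=6) = C(16,6) · p^6 · (1−p)^10
= 8008 · 0.0083038 · 0.002533 = 0.168433

0.1684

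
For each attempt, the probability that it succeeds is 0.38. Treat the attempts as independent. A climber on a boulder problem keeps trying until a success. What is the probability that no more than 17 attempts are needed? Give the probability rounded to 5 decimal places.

Y = number of attempts to the first success; geometric, p = 0.38.
P(Y ≤ 17) = 1 − (1−p)^17 = 1 − 0.0002956 = 0.9997044

0.99970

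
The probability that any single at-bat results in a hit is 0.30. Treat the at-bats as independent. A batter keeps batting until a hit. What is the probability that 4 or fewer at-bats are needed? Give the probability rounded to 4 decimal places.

0.7599

Y = number of at-bats to the first success; geometric, p = 0.30.
P(Y ≤ 4) = 1 − (1−p)^4 = 1 − 0.240100 = 0.759900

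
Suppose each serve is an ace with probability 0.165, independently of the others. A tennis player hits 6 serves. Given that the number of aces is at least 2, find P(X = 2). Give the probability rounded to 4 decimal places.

X ~ Binomial(6, 0.165). Want P(X=2 | X≥2) = P(X=2) / P(X≥2).
P(X=2) = C(6,2)·0.165^2·0.835^4 = 0.198520
P(X≥2) = 1 − 0.338937 − 0.401853 = 0.259210
Ratio = 0.198520 / 0.259210 = 0.765868

0.7659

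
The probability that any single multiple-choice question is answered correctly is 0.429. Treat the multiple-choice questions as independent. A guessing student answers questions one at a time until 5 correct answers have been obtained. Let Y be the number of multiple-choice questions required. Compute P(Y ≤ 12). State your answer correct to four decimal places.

0.6417

Finishing within 12 multiple-choice questions ⇔ at least 5 successes in the first 12. With X ~ Binomial(12, 0.429), P(Y ≤ 12) = 1 − P(X ≤ 4).
  k=0: C(12,0)·0.429^0·0.571^12 = 0.001201
  k=1: C(12,1)·0.429^1·0.571^11 = 0.010830
  k=2: C(12,2)·0.429^2·0.571^10 = 0.044753
  k=3: C(12,3)·0.429^3·0.571^9 = 0.112078
  k=4: C(12,4)·0.429^4·0.571^8 = 0.189462
1 − 0.358324 = 0.641676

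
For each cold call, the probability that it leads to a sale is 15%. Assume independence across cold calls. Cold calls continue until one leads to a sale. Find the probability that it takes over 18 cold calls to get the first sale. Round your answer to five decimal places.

0.05365

Y = number of cold calls to the first success; geometric, p = 0.15.
P(Y > 18) = P(first 18 all fail) = (1−p)^18 = 0.0536464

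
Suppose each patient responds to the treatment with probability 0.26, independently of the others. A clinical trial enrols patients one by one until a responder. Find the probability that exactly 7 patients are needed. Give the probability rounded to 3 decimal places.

0.043

Geometric (trials to first success), p = 0.26.
P(Y = 7) = (1−p)^6 · p = 0.16421 · 0.26 = 0.04269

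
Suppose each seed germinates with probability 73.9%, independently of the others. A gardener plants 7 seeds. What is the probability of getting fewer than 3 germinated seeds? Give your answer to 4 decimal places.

X ~ Binomial(7, 0.739); P(X ≤ 2) = Σ C(7,k) p^k (1−p)^(7−k) over k:
  k=0: C(7,0)·0.739^0·0.261^7 = 0.000083
  k=1: C(7,1)·0.739^1·0.261^6 = 0.001635
  k=2: C(7,2)·0.739^2·0.261^5 = 0.013890
Total = 0.015608

0.0156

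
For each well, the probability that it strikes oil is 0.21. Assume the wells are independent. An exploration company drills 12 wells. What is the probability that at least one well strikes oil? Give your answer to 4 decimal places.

0.9409

P(at least one) = 1 − P(none) = 1 − (1 − 0.21)^12
= 1 − 0.059092 = 0.940908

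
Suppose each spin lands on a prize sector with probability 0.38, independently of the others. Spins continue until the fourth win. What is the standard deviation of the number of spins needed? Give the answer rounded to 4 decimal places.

Y = total spins until the fourth success; negative binomial with r=4, p=0.38.
SD(Y) = √[r(1−p)/p²] = √(17.174515) = 4.144215

4.1442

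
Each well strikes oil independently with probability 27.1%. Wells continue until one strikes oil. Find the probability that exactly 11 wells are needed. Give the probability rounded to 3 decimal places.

Geometric (trials to first success), p = 0.271.
P(Y = 11) = (1−p)^10 · p = 0.042391 · 0.271 = 0.01149

0.011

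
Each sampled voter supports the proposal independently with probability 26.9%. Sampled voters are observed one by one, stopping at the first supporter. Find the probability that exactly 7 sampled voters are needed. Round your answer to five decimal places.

Geometric (trials to first success), p = 0.269.
P(Y = 7) = (1−p)^6 · p = 0.15258 · 0.269 = 0.0410446

0.04104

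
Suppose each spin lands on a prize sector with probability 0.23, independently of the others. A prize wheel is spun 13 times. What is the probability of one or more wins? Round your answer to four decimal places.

0.9666

P(at least one) = 1 − P(none) = 1 − (1 − 0.23)^13
= 1 − 0.033449 = 0.966551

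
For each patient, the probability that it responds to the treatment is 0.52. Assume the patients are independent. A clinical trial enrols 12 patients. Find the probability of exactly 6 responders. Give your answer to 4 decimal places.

X ~ Binomial(n=12, p=0.52).
P(X=6) = C(12,6) · p^6 · (1−p)^6
= 924 · 0.019771 · 0.012231 = 0.223429

0.2234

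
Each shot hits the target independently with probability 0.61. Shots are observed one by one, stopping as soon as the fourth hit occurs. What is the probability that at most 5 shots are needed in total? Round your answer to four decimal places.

0.3545

Finishing within 5 shots ⇔ at least 4 successes in the first 5. With X ~ Binomial(5, 0.61), P(Y ≤ 5) = 1 − P(X ≤ 3).
  k=0: C(5,0)·0.61^0·0.39^5 = 0.009022
  k=1: C(5,1)·0.61^1·0.39^4 = 0.070560
  k=2: C(5,2)·0.61^2·0.39^3 = 0.220726
  k=3: C(5,3)·0.61^3·0.39^2 = 0.345238
1 − 0.645546 = 0.354454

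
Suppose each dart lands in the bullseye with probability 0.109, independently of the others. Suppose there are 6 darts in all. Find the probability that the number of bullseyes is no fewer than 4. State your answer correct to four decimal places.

X ~ Binomial(6, 0.109); P(X ≥ 4) = Σ C(6,k) p^k (1−p)^(6−k) over k:
  k=4: C(6,4)·0.109^4·0.891^2 = 0.001681
  k=5: C(6,5)·0.109^5·0.891^1 = 0.000082
  k=6: C(6,6)·0.109^6·0.891^0 = 0.000002
Total = 0.001765

0.0018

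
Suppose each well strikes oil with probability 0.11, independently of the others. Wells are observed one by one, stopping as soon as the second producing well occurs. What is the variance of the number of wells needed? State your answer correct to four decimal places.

147.1074

Y = total wells until the second success; negative binomial with r=2, p=0.11.
Var(Y) = r(1−p)/p² = 2·0.89 / 0.11² = 147.107438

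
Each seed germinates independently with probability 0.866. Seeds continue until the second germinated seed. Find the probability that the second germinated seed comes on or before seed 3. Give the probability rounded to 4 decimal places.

0.9509

Finishing within 3 seeds ⇔ at least 2 successes in the first 3. With X ~ Binomial(3, 0.866), P(Y ≤ 3) = 1 − P(X ≤ 1).
  k=0: C(3,0)·0.866^0·0.134^3 = 0.002406
  k=1: C(3,1)·0.866^1·0.134^2 = 0.046650
1 − 0.049056 = 0.950944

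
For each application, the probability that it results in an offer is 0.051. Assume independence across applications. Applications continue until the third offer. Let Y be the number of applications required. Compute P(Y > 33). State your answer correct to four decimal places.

0.7640

Needing more than 33 applications ⇔ fewer than 3 successes in the first 33. With X ~ Binomial(33, 0.051), P(Y > 33) = P(X ≤ 2).
  k=0: C(33,0)·0.051^0·0.949^33 = 0.177740
  k=1: C(33,1)·0.051^1·0.949^32 = 0.315212
  k=2: C(33,2)·0.051^2·0.949^31 = 0.271036
P(X ≤ 2) = 0.763988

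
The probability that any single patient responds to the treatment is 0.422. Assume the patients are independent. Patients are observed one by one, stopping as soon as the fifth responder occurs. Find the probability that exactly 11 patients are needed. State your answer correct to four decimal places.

Y = trial on which the fifth success occurs; negative binomial, r=5, p=0.422.
P(Y=11) = C(10,4) · p^5 · (1−p)^6
= 210 · 0.013383 · 0.037288 = 0.104797

0.1048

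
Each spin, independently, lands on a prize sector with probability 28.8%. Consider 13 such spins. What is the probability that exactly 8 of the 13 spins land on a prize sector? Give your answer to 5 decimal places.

0.01115

X ~ Binomial(n=13, p=0.288).
P(X=8) = C(13,8) · p^8 · (1−p)^5
= 1287 · 4.733e-05 · 0.18298 = 0.0111460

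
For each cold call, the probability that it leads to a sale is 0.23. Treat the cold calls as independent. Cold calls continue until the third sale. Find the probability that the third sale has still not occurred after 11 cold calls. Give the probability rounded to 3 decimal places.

0.519

Needing more than 11 cold calls ⇔ fewer than 3 successes in the first 11. With X ~ Binomial(11, 0.23), P(Y > 11) = P(X ≤ 2).
  k=0: C(11,0)·0.23^0·0.77^11 = 0.05642
  k=1: C(11,1)·0.23^1·0.77^10 = 0.18537
  k=2: C(11,2)·0.23^2·0.77^9 = 0.27684
P(X ≤ 2) = 0.51862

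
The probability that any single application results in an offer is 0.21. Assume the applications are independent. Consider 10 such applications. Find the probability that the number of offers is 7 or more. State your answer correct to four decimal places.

0.0012

X ~ Binomial(10, 0.21); P(X ≥ 7) = Σ C(10,k) p^k (1−p)^(10−k) over k:
  k=7: C(10,7)·0.21^7·0.79^3 = 0.001066
  k=8: C(10,8)·0.21^8·0.79^2 = 0.000106
  k=9: C(10,9)·0.21^9·0.79^1 = 0.000006
  k=10: C(10,10)·0.21^10·0.79^0 = 0.000000
Total = 0.001178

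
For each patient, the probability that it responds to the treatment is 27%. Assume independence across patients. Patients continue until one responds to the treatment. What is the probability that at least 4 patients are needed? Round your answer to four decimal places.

Y = number of patients to the first success; geometric, p = 0.27.
P(Y > 3) = P(first 3 all fail) = (1−p)^3 = 0.389017

0.3890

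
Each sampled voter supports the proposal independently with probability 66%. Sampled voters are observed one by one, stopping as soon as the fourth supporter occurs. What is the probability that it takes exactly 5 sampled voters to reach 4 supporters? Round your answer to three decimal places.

Y = trial on which the fourth success occurs; negative binomial, r=4, p=0.66.
P(Y=5) = C(4,3) · p^4 · (1−p)^1
= 4 · 0.18975 · 0.34 = 0.25806

0.258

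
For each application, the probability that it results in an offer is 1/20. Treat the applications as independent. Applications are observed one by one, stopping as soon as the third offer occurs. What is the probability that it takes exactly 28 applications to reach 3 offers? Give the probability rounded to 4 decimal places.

0.0122

Y = trial on which the third success occurs; negative binomial, r=3, p=0.05.
P(Y=28) = C(27,2) · p^3 · (1−p)^25
= 351 · 0.000125 · 0.27739 = 0.012170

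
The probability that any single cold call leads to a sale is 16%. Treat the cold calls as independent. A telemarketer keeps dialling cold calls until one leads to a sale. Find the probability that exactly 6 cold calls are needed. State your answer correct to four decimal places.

0.0669

Geometric (trials to first success), p = 0.16.
P(Y = 6) = (1−p)^5 · p = 0.41821 · 0.16 = 0.066914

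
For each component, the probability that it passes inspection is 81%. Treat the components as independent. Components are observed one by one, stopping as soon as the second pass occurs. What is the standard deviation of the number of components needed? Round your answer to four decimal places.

0.7610

Y = total components until the second success; negative binomial with r=2, p=0.81.
SD(Y) = √[r(1−p)/p²] = √(0.579180) = 0.761039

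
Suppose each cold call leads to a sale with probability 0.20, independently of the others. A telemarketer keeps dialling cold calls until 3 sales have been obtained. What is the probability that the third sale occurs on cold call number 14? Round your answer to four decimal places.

0.0536

Y = trial on which the third success occurs; negative binomial, r=3, p=0.20.
P(Y=14) = C(13,2) · p^3 · (1−p)^11
= 78 · 0.008 · 0.085899 = 0.053601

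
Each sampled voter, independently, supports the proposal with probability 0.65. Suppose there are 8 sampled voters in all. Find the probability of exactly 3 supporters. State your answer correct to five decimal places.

0.08077

X ~ Binomial(n=8, p=0.65).
P(X=3) = C(8,3) · p^3 · (1−p)^5
= 56 · 0.27463 · 0.0052522 = 0.0807734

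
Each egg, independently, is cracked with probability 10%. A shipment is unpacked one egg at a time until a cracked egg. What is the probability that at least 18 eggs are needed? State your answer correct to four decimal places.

0.1668

Y = number of eggs to the first success; geometric, p = 0.10.
P(Y > 17) = P(first 17 all fail) = (1−p)^17 = 0.166772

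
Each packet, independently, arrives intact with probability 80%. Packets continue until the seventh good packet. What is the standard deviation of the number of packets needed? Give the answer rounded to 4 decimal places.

Y = total packets until the seventh success; negative binomial with r=7, p=0.80.
SD(Y) = √[r(1−p)/p²] = √(2.187500) = 1.479020

1.4790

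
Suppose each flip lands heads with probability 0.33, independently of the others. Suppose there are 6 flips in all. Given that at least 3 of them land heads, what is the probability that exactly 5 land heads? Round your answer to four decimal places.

X ~ Binomial(6, 0.33). Want P(X=5 | X≥3) = P(X=5) / P(X≥3).
P(X=5) = C(6,5)·0.33^5·0.67^1 = 0.015732
P(X≥3) = 1 − 0.090458 − 0.267325 − 0.329169 = 0.313048
Ratio = 0.015732 / 0.313048 = 0.050256

0.0503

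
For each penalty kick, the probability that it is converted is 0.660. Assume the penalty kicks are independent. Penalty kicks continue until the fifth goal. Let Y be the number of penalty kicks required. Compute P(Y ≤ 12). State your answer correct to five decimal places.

0.97874

Finishing within 12 penalty kicks ⇔ at least 5 successes in the first 12. With X ~ Binomial(12, 0.66), P(Y ≤ 12) = 1 − P(X ≤ 4).
  k=0: C(12,0)·0.66^0·0.34^12 = 0.0000024
  k=1: C(12,1)·0.66^1·0.34^11 = 0.0000556
  k=2: C(12,2)·0.66^2·0.34^10 = 0.0005935
  k=3: C(12,3)·0.66^3·0.34^9 = 0.0038403
  k=4: C(12,4)·0.66^4·0.34^8 = 0.0167731
1 − 0.0212648 = 0.9787352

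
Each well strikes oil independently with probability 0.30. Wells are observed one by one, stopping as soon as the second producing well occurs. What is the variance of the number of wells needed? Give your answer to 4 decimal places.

15.5556

Y = total wells until the second success; negative binomial with r=2, p=0.30.
Var(Y) = r(1−p)/p² = 2·0.70 / 0.30² = 15.555556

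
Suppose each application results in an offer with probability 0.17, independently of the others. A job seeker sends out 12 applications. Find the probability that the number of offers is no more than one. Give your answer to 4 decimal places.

X ~ Binomial(12, 0.17); P(X ≤ 1) = Σ C(12,k) p^k (1−p)^(12−k) over k:
  k=0: C(12,0)·0.17^0·0.83^12 = 0.106890
  k=1: C(12,1)·0.17^1·0.83^11 = 0.262718
Total = 0.369608

0.3696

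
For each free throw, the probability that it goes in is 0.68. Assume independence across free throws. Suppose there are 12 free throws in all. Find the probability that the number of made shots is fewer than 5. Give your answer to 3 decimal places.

X ~ Binomial(12, 0.68); P(X ≤ 4) = Σ C(12,k) p^k (1−p)^(12−k) over k:
  k=0: C(12,0)·0.68^0·0.32^12 = 0.00000
  k=1: C(12,1)·0.68^1·0.32^11 = 0.00003
  k=2: C(12,2)·0.68^2·0.32^10 = 0.00034
  k=3: C(12,3)·0.68^3·0.32^9 = 0.00243
  k=4: C(12,4)·0.68^4·0.32^8 = 0.01164
Total = 0.01445

0.014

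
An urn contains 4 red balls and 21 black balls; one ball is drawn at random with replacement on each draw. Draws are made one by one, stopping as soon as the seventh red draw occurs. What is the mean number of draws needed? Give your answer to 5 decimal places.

43.75000

Y = total draws until the seventh success; negative binomial with r=7, p=0.16.
E[Y] = r / p = 7 / 0.16 = 43.7500000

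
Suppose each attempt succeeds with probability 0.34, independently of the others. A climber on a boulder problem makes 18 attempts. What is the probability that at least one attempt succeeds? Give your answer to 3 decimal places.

0.999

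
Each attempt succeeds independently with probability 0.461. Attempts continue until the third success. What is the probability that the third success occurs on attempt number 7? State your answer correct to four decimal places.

Y = trial on which the third success occurs; negative binomial, r=3, p=0.461.
P(Y=7) = C(6,2) · p^3 · (1−p)^4
= 15 · 0.097972 · 0.084402 = 0.124036

0.1240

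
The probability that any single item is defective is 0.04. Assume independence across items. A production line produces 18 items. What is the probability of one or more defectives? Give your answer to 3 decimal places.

P(at least one) = 1 − P(none) = 1 − (1 − 0.04)^18
= 1 − 0.47960 = 0.52040

0.520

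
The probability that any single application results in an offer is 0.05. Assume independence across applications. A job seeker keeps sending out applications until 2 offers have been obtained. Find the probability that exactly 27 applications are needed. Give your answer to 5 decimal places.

0.01803

Y = trial on which the second success occurs; negative binomial, r=2, p=0.05.
P(Y=27) = C(26,1) · p^2 · (1−p)^25
= 26 · 0.0025 · 0.27739 = 0.0180303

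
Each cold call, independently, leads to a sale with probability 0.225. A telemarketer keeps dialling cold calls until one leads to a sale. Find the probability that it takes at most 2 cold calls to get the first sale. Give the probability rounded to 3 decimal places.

0.399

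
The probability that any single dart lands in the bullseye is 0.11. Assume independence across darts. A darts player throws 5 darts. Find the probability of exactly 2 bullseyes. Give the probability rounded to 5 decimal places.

0.08530

X ~ Binomial(n=5, p=0.11).
P(X=2) = C(5,2) · p^2 · (1−p)^3
= 10 · 0.0121 · 0.70497 = 0.0853012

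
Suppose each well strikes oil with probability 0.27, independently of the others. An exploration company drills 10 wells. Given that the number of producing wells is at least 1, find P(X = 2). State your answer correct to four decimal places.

0.2764

X ~ Binomial(10, 0.27). Want P(X=2 | X≥1) = P(X=2) / P(X≥1).
P(X=2) = C(10,2)·0.27^2·0.73^8 = 0.264559
P(X≥1) = 1 − 0.042976 = 0.957024
Ratio = 0.264559 / 0.957024 = 0.276440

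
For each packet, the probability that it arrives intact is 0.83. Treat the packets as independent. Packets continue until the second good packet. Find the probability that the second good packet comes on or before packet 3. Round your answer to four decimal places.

0.9231

Finishing within 3 packets ⇔ at least 2 successes in the first 3. With X ~ Binomial(3, 0.83), P(Y ≤ 3) = 1 − P(X ≤ 1).
  k=0: C(3,0)·0.83^0·0.17^3 = 0.004913
  k=1: C(3,1)·0.83^1·0.17^2 = 0.071961
1 − 0.076874 = 0.923126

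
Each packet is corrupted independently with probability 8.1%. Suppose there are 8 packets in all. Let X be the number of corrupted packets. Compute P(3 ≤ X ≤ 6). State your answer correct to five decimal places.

0.02182

X ~ Binomial(8, 0.081); P(3 ≤ X ≤ 6) = Σ C(8,k) p^k (1−p)^(8−k) over k:
  k=3: C(8,3)·0.081^3·0.919^5 = 0.0195084
  k=4: C(8,4)·0.081^4·0.919^4 = 0.0021493
  k=5: C(8,5)·0.081^5·0.919^3 = 0.0001516
  k=6: C(8,6)·0.081^6·0.919^2 = 0.0000067
Total = 0.0218159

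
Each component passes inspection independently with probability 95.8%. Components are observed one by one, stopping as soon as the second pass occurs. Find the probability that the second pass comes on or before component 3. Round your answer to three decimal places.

Finishing within 3 components ⇔ at least 2 successes in the first 3. With X ~ Binomial(3, 0.958), P(Y ≤ 3) = 1 − P(X ≤ 1).
  k=0: C(3,0)·0.958^0·0.042^3 = 0.00007
  k=1: C(3,1)·0.958^1·0.042^2 = 0.00507
1 − 0.00514 = 0.99486

0.995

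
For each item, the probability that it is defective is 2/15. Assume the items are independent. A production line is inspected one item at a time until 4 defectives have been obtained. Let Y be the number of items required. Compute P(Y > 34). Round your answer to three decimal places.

0.318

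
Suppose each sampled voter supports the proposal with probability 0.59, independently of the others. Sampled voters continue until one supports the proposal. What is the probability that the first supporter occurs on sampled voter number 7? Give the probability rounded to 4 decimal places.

Geometric (trials to first success), p = 0.59.
P(Y = 7) = (1−p)^6 · p = 0.0047501 · 0.59 = 0.002803

0.0028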